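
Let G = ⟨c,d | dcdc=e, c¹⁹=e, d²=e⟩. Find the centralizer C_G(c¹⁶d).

⟨c¹⁶d⟩ ⊆ C_G(c¹⁶d) since powers of c¹⁶d commute with c¹⁶d; so |C_G(c¹⁶d)| ≥ |⟨c¹⁶d⟩| = 2.
By orbit–stabilizer, |C_G(c¹⁶d)| = |G| / |conj. class of c¹⁶d| = 38 / 19 = 2.
The 2 elements commuting with c¹⁶d are {e, c¹⁶d}.

Answer: {e, c¹⁶d}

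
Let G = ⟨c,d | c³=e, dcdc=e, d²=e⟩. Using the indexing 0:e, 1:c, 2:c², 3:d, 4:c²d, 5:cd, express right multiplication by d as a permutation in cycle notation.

(0 3)(1 5)(2 4)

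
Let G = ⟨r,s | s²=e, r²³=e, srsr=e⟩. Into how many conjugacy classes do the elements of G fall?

The conjugacy classes (representative and size) are:
  [e] (size 1), [r] (size 2), [r²¹] (size 2), [r²⁰] (size 2), [r⁴] (size 2), [r¹⁸] (size 2), [r⁶] (size 2), [r¹⁶] (size 2), [r⁸] (size 2), [r⁹] (size 2), [r¹⁰] (size 2), [r¹²] (size 2), [r¹⁸s] (size 23).
Class equation: 1 + 2 + 2 + 2 + 2 + 2 + 2 + 2 + 2 + 2 + 2 + 2 + 23 = 46 = |G|. So G has 13 conjugacy classes.

Answer: 13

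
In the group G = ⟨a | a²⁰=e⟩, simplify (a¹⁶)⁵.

Compute successive powers of (a¹⁶), reducing at each step:
  (a¹⁶)²: (a¹⁶) · a¹⁶ = a¹²
  (a¹⁶)³: (a¹²) · a¹⁶ = a⁸
  (a¹⁶)⁴: (a⁸) · a¹⁶ = a⁴
  (a¹⁶)⁵: (a⁴) · a¹⁶ = e

Answer: e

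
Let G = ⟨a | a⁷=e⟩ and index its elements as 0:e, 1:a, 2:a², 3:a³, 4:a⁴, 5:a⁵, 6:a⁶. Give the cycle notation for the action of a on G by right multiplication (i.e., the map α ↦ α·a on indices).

(0 1 2 3 4 5 6)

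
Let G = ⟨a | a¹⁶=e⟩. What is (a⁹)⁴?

Compute successive powers of (a⁹), reducing at each step:
  (a⁹)²: (a⁹) · a⁹ = a²
  (a⁹)³: (a²) · a⁹ = a¹¹
  (a⁹)⁴: (a¹¹) · a⁹ = a⁴

Answer: a⁴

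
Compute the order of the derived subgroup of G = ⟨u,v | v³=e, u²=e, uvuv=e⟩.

G' = [G, G] is generated by all commutators. The generator-pair commutators are: [u, v] = v.
The subgroup they normally generate is {e, v, v²}, of order 3.
Check: |G/G'| = 6/3 = 2 is the order of the abelianisation.

Answer: 3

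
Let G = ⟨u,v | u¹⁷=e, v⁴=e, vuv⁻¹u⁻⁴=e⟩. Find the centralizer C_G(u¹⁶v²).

⟨u¹⁶v²⟩ ⊆ C_G(u¹⁶v²) since powers of u¹⁶v² commute with u¹⁶v²; so |C_G(u¹⁶v²)| ≥ |⟨u¹⁶v²⟩| = 2.
By orbit–stabilizer, |C_G(u¹⁶v²)| = |G| / |conj. class of u¹⁶v²| = 68 / 17 = 4.
The 4 elements commuting with u¹⁶v² are {e, u⁶v³, u¹⁰v, u¹⁶v²}.

Answer: {e, u⁶v³, u¹⁰v, u¹⁶v²}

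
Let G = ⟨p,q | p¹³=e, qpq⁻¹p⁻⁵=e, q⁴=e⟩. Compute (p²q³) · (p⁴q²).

Compute (p²q³) · (p⁴q²) by multiplying left to right and reducing via the relations at each step:
  (p²q³) · p⁴ = p⁸q³
  (p⁸q³) · q² = p⁸q

Answer: p⁸q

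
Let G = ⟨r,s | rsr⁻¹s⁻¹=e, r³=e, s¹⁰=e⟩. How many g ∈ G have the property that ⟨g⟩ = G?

G is cyclic of order 30. An element generates G iff its order is 30, and a cyclic group of order 30 has exactly φ(30) = 8 such elements.

Answer: 8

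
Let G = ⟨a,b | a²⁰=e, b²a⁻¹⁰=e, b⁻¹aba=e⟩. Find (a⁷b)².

Compute successive powers of (a⁷b), reducing at each step:
  (a⁷b)²: (a⁷b) · a⁷ = b;   b · b = a¹⁰

Answer: a¹⁰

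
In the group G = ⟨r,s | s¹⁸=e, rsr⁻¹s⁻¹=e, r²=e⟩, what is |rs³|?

Compute successive powers until reaching e:
  (rs³)¹ = rs³, (rs³)² = s⁶, (rs³)³ = rs⁹, (rs³)⁴ = s¹², (rs³)⁵ = rs¹⁵, (rs³)⁶ = e.
The smallest positive k with (rs³)ᵏ = e is 6.

Answer: 6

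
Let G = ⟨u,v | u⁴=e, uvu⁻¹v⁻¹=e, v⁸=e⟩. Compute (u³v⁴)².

Compute successive powers of (u³v⁴), reducing at each step:
  (u³v⁴)²: (u³v⁴) · u³ = u²v⁴;   (u²v⁴) · v⁴ = u²

Answer: u²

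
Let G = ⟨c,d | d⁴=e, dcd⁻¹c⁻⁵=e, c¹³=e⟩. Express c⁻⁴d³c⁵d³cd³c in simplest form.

Multiply left to right, reducing at each step:
  (c⁹) · d³ = c⁹d³
  (c⁹d³) · c⁵ = c¹⁰d³
  (c¹⁰d³) · d³ = c¹⁰d²
  (c¹⁰d²) · c = c⁹d²
  (c⁹d²) · d³ = c⁹d
  (c⁹d) · c = cd

Answer: cd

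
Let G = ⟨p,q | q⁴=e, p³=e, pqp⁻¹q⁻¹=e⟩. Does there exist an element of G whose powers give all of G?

|G| = 12. The element pq has order 12 (its powers give 12 distinct elements), so ⟨pq⟩ = G and G is cyclic.

Answer: Yes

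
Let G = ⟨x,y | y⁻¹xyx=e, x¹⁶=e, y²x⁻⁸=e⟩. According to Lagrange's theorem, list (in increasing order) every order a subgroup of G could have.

|G| = 32 = 2⁵. By Lagrange's theorem the order of any subgroup divides 32; the divisors of 32 are 1, 2, 4, 8, 16, 32.

Answer: 1, 2, 4, 8, 16, 32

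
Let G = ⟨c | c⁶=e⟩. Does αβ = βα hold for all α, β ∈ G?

G has a single generator, so G is cyclic and hence abelian.

Answer: Yes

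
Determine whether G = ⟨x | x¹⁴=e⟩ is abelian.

G has a single generator, so G is cyclic and hence abelian.

Answer: Yes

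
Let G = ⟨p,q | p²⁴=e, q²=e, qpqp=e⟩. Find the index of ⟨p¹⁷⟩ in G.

First find ord(p¹⁷) by computing successive powers:
  (p¹⁷)¹ = p¹⁷, (p¹⁷)² = p¹⁰, (p¹⁷)³ = p³, (p¹⁷)⁴ = p²⁰, (p¹⁷)⁵ = p¹³, (p¹⁷)⁶ = p⁶, (p¹⁷)⁷ = p²³, (p¹⁷)⁸ = p¹⁶, (p¹⁷)⁹ = p⁹, (p¹⁷)¹⁰ = p², (p¹⁷)¹¹ = p¹⁹, (p¹⁷)¹² = p¹², (p¹⁷)¹³ = p⁵, (p¹⁷)¹⁴ = p²², (p¹⁷)¹⁵ = p¹⁵, (p¹⁷)¹⁶ = p⁸, (p¹⁷)¹⁷ = p, (p¹⁷)¹⁸ = p¹⁸, (p¹⁷)¹⁹ = p¹¹, (p¹⁷)²⁰ = p⁴, (p¹⁷)²¹ = p²¹, (p¹⁷)²² = p¹⁴, (p¹⁷)²³ = p⁷, (p¹⁷)²⁴ = e.
So |⟨p¹⁷⟩| = ord(p¹⁷) = 24. With |G| = 48, by Lagrange [G : ⟨p¹⁷⟩] = 48/24 = 2.

Answer: 2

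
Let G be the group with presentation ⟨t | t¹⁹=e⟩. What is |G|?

G is generated by a single element, so G is cyclic. The relator gives t¹⁹ = e and no smaller power is forced to be e, so the 19 powers {e, t, t², t³, t⁴, t⁵, t⁶, t⁷, t⁸, t⁹, t¹², t¹³, t¹¹, t¹⁰, t¹⁴, t¹⁵, t¹⁶, t¹⁷, t¹⁸} are distinct. Hence |G| = 19.

Answer: 19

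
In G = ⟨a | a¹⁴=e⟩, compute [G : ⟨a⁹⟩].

First find ord(a⁹) by computing successive powers:
  (a⁹)¹ = a⁹, (a⁹)² = a⁴, (a⁹)³ = a¹³, (a⁹)⁴ = a⁸, (a⁹)⁵ = a³, (a⁹)⁶ = a¹², (a⁹)⁷ = a⁷, (a⁹)⁸ = a², (a⁹)⁹ = a¹¹, (a⁹)¹⁰ = a⁶, (a⁹)¹¹ = a, (a⁹)¹² = a¹⁰, (a⁹)¹³ = a⁵, (a⁹)¹⁴ = e.
So |⟨a⁹⟩| = ord(a⁹) = 14. With |G| = 14, by Lagrange [G : ⟨a⁹⟩] = 14/14 = 1.

Answer: 1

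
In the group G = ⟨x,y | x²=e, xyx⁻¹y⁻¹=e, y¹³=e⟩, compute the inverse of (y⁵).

The order of (y⁵) is 13 (smallest k with (y⁵)ᵏ = e), so (y⁵)⁻¹ = (y⁵)¹² = y⁸.
Check: (y⁵) · (y⁸) → (y⁵) · y⁸ = e, giving e as required.

Answer: y⁸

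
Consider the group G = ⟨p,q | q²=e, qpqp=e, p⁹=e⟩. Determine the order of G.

Enumerate words in the generators, reducing via the relations: the distinct elements are
  {e, p, q, pq, p², p³, p⁴, p⁵, p⁶, p⁷, p⁸, p²q, p³q, p⁴q, p⁵q, p⁶q, p⁷q, p⁸q}.
No further products give new elements, so |G| = 18.

Answer: 18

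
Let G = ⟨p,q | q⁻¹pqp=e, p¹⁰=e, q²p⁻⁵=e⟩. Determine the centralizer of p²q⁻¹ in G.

⟨p²q⁻¹⟩ ⊆ C_G(p²q⁻¹) since powers of p²q⁻¹ commute with p²q⁻¹; so |C_G(p²q⁻¹)| ≥ |⟨p²q⁻¹⟩| = 4.
By orbit–stabilizer, |C_G(p²q⁻¹)| = |G| / |conj. class of p²q⁻¹| = 20 / 5 = 4.
The 4 elements commuting with p²q⁻¹ are {e, p⁵, p²q, p²q⁻¹}.

Answer: {e, p⁵, p²q, p²q⁻¹}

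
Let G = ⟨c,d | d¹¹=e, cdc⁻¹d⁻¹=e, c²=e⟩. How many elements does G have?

Enumerate words in the generators, reducing via the relations: the distinct elements are
  {c, d, e, cd, d², d³, d⁴, d⁵, d⁶, d⁷, d⁸, d⁹, cd², cd³, cd⁴, cd⁵, cd⁶, cd⁷, cd⁸, cd⁹, d¹⁰, cd¹⁰}.
No further products give new elements, so |G| = 22.

Answer: 22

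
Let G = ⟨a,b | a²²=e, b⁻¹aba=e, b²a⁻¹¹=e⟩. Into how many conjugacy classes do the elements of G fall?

The conjugacy classes (representative and size) are:
  [e] (size 1), [a²¹] (size 2), [a²] (size 2), [a³] (size 2), [a¹⁸] (size 2), [a¹⁷] (size 2), [a⁶] (size 2), [a⁷] (size 2), [a⁸] (size 2), [a¹³] (size 2), [a¹²] (size 2), [a¹¹] (size 1), [a¹⁰b] (size 11), [a⁷b] (size 11).
Class equation: 1 + 2 + 2 + 2 + 2 + 2 + 2 + 2 + 2 + 2 + 2 + 1 + 11 + 11 = 44 = |G|. So G has 14 conjugacy classes.

Answer: 14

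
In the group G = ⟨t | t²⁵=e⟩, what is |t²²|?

Compute successive powers until reaching e:
  (t²²)¹ = t²², (t²²)² = t¹⁹, (t²²)³ = t¹⁶, (t²²)⁴ = t¹³, (t²²)⁵ = t¹⁰, (t²²)⁶ = t⁷, (t²²)⁷ = t⁴, (t²²)⁸ = t, (t²²)⁹ = t²³, (t²²)¹⁰ = t²⁰, (t²²)¹¹ = t¹⁷, (t²²)¹² = t¹⁴, (t²²)¹³ = t¹¹, (t²²)¹⁴ = t⁸, (t²²)¹⁵ = t⁵, (t²²)¹⁶ = t², (t²²)¹⁷ = t²⁴, (t²²)¹⁸ = t²¹, (t²²)¹⁹ = t¹⁸, (t²²)²⁰ = t¹⁵, (t²²)²¹ = t¹², (t²²)²² = t⁹, (t²²)²³ = t⁶, (t²²)²⁴ = t³, (t²²)²⁵ = e.
The smallest positive k with (t²²)ᵏ = e is 25.

Answer: 25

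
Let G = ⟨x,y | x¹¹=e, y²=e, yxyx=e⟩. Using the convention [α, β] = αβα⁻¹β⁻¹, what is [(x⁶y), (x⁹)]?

[(x⁶y), (x⁹)] = (x⁶y)·(x⁹)·(x⁶y)⁻¹·(x⁹)⁻¹.
  (x⁶y) · (x⁹) = x⁸y
  (x⁸y) · (x⁶y) = x²
  (x²) · (x²) = x⁴

Answer: x⁴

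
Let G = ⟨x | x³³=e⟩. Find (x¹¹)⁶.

Compute successive powers of (x¹¹), reducing at each step:
  (x¹¹)²: (x¹¹) · x¹¹ = x²²
  (x¹¹)³: (x²²) · x¹¹ = e
  (x¹¹)⁴: e · x¹¹ = x¹¹
  (x¹¹)⁵: (x¹¹) · x¹¹ = x²²
  (x¹¹)⁶: (x²²) · x¹¹ = e

Answer: e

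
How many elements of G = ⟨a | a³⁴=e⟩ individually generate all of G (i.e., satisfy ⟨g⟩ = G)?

G is cyclic of order 34. An element generates G iff its order is 34, and a cyclic group of order 34 has exactly φ(34) = 16 such elements.

Answer: 16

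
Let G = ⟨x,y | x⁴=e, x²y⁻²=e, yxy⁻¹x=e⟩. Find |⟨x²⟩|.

|⟨x²⟩| equals the order of x². Compute successive powers until reaching e:
  (x²)¹ = x², (x²)² = e.
The smallest positive k with (x²)ᵏ = e is 2, so |⟨x²⟩| = 2.

Answer: 2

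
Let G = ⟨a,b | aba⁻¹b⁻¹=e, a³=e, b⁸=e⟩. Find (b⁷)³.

Compute successive powers of (b⁷), reducing at each step:
  (b⁷)²: (b⁷) · b⁷ = b⁶
  (b⁷)³: (b⁶) · b⁷ = b⁵

Answer: b⁵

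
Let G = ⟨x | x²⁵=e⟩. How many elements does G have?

G is generated by a single element, so G is cyclic. The relator gives x²⁵ = e and no smaller power is forced to be e, so the 25 powers {e, x, x², x³, x⁴, x⁵, x⁶, x⁷, x⁸, x⁹, x²², x²³, x²¹, x²⁰, x²⁴, x¹², x¹³, x¹¹, x¹⁰, x¹⁴, x¹⁵, x¹⁶, x¹⁷, x¹⁸, x¹⁹} are distinct. Hence |G| = 25.

Answer: 25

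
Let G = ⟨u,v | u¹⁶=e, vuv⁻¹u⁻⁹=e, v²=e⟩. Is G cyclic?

Every cyclic group is abelian. But u·v = uv while v·u = u⁹v, so u·v ≠ v·u and G is not abelian. Hence G is not cyclic.

Answer: No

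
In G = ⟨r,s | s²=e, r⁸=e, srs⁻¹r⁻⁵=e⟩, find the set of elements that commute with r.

⟨r⟩ ⊆ C_G(r) since powers of r commute with r; so |C_G(r)| ≥ |⟨r⟩| = 8.
By orbit–stabilizer, |C_G(r)| = |G| / |conj. class of r| = 16 / 2 = 8.
The 8 elements commuting with r are {e, r, r², r³, r⁴, r⁵, r⁶, r⁷}.

Answer: {e, r, r², r³, r⁴, r⁵, r⁶, r⁷}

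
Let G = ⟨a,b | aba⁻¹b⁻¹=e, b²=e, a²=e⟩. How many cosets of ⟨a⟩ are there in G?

First find ord(a) by computing successive powers:
  a¹ = a, a² = e.
So |⟨a⟩| = ord(a) = 2. With |G| = 4, by Lagrange [G : ⟨a⟩] = 4/2 = 2.

Answer: 2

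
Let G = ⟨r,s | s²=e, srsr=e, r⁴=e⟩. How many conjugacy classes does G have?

The conjugacy classes (representative and size) are:
  [e] (size 1), [r] (size 2), [r²] (size 1), [r²s] (size 2), [r³s] (size 2).
Class equation: 1 + 2 + 1 + 2 + 2 = 8 = |G|. So G has 5 conjugacy classes.

Answer: 5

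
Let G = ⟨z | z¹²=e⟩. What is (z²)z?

Compute (z²) · z by multiplying left to right and reducing via the relations at each step:
  (z²) · z = z³

Answer: z³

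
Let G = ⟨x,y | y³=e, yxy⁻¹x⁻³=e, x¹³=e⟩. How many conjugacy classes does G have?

The conjugacy classes (representative and size) are:
  [e] (size 1), [x] (size 3), [x⁵] (size 3), [x¹⁰] (size 3), [x⁸] (size 3), [x¹⁰y] (size 13), [x⁷y²] (size 13).
Class equation: 1 + 3 + 3 + 3 + 3 + 13 + 13 = 39 = |G|. So G has 7 conjugacy classes.

Answer: 7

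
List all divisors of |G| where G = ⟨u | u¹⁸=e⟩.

|G| = 18 = 2 · 3². By Lagrange's theorem the order of any subgroup divides 18; the divisors of 18 are 1, 2, 3, 6, 9, 18.

Answer: 1, 2, 3, 6, 9, 18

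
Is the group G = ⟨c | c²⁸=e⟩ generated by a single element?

|G| = 28. The element c has order 28 (its powers give 28 distinct elements), so ⟨c⟩ = G and G is cyclic.

Answer: Yes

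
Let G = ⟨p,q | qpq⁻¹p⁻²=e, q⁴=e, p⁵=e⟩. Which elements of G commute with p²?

⟨p²⟩ ⊆ C_G(p²) since powers of p² commute with p²; so |C_G(p²)| ≥ |⟨p²⟩| = 5.
By orbit–stabilizer, |C_G(p²)| = |G| / |conj. class of p²| = 20 / 4 = 5.
The 5 elements commuting with p² are {e, p, p², p³, p⁴}.

Answer: {e, p, p², p³, p⁴}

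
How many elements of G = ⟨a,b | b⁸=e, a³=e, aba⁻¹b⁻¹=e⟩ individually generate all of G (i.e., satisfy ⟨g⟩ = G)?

G is cyclic of order 24. An element generates G iff its order is 24, and a cyclic group of order 24 has exactly φ(24) = 8 such elements.

Answer: 8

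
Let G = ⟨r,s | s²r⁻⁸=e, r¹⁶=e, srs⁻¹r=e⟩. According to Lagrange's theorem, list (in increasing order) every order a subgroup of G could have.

|G| = 32 = 2⁵. By Lagrange's theorem the order of any subgroup divides 32; the divisors of 32 are 1, 2, 4, 8, 16, 32.

Answer: 1, 2, 4, 8, 16, 32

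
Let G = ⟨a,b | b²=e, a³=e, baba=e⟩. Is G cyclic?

Every cyclic group is abelian. But a·b = ab while b·a = a²b, so a·b ≠ b·a and G is not abelian. Hence G is not cyclic.

Answer: No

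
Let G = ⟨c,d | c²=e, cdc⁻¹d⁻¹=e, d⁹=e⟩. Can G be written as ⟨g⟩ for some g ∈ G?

|G| = 18. The element cd has order 18 (its powers give 18 distinct elements), so ⟨cd⟩ = G and G is cyclic.

Answer: Yes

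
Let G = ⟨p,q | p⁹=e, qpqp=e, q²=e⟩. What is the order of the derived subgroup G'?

G' = [G, G] is generated by all commutators. The generator-pair commutators are: [p, q] = p².
The subgroup they normally generate is {e, p, p², p³, p⁴, p⁵, p⁶, p⁷, p⁸}, of order 9.
Check: |G/G'| = 18/9 = 2 is the order of the abelianisation.

Answer: 9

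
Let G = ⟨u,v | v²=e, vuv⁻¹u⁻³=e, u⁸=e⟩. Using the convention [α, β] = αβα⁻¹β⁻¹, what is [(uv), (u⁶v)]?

[(uv), (u⁶v)] = (uv)·(u⁶v)·(uv)⁻¹·(u⁶v)⁻¹.
  (uv) · (u⁶v) = u³
  (u³) · (u⁵v) = v
  v · (u⁶v) = u²

Answer: u²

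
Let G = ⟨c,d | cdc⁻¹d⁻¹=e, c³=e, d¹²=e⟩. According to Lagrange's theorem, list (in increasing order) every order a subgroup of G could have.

|G| = 36 = 2² · 3². By Lagrange's theorem the order of any subgroup divides 36; the divisors of 36 are 1, 2, 3, 4, 6, 9, 12, 18, 36.

Answer: 1, 2, 3, 4, 6, 9, 12, 18, 36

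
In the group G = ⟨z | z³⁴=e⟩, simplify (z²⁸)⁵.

Compute successive powers of (z²⁸), reducing at each step:
  (z²⁸)²: (z²⁸) · z²⁸ = z²²
  (z²⁸)³: (z²²) · z²⁸ = z¹⁶
  (z²⁸)⁴: (z¹⁶) · z²⁸ = z¹⁰
  (z²⁸)⁵: (z¹⁰) · z²⁸ = z⁴

Answer: z⁴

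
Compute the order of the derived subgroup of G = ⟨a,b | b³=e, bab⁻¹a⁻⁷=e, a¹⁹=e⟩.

G' = [G, G] is generated by all commutators. The generator-pair commutators are: [a, b] = a¹³.
The subgroup they normally generate is {e, a, a², a³, a⁴, a⁵, a⁶, a⁷, a⁸, a⁹, a¹⁰, a¹¹, a¹², a¹³, a¹⁴, a¹⁵, a¹⁶, a¹⁷, a¹⁸}, of order 19.
Check: |G/G'| = 57/19 = 3 is the order of the abelianisation.

Answer: 19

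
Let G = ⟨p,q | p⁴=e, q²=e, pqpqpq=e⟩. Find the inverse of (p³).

The order of (p³) is 4 (smallest k with (p³)ᵏ = e), so (p³)⁻¹ = (p³)³ = p.
Check: (p³) · p → (p³) · p = e, giving e as required.

Answer: p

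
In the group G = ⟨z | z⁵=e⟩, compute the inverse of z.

The order of z is 5 (smallest k with zᵏ = e), so z⁻¹ = z⁴ = z⁴.
Check: z · (z⁴) → z · z⁴ = e, giving e as required.

Answer: z⁴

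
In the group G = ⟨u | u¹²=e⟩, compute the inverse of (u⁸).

The order of (u⁸) is 3 (smallest k with (u⁸)ᵏ = e), so (u⁸)⁻¹ = (u⁸)² = u⁴.
Check: (u⁸) · (u⁴) → (u⁸) · u⁴ = e, giving e as required.

Answer: u⁴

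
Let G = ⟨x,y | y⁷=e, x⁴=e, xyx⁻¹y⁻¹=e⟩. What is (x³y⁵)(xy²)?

Compute (x³y⁵) · (xy²) by multiplying left to right and reducing via the relations at each step:
  (x³y⁵) · x = y⁵
  (y⁵) · y² = e

Answer: e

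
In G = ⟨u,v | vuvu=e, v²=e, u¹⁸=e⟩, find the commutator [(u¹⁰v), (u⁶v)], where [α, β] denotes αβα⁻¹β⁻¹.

[(u¹⁰v), (u⁶v)] = (u¹⁰v)·(u⁶v)·(u¹⁰v)⁻¹·(u⁶v)⁻¹.
  (u¹⁰v) · (u⁶v) = u⁴
  (u⁴) · (u¹⁰v) = u¹⁴v
  (u¹⁴v) · (u⁶v) = u⁸

Answer: u⁸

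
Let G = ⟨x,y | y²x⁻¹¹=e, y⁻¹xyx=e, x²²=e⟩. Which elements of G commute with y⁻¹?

⟨y⁻¹⟩ ⊆ C_G(y⁻¹) since powers of y⁻¹ commute with y⁻¹; so |C_G(y⁻¹)| ≥ |⟨y⁻¹⟩| = 4.
By orbit–stabilizer, |C_G(y⁻¹)| = |G| / |conj. class of y⁻¹| = 44 / 11 = 4.
The 4 elements commuting with y⁻¹ are {e, x¹¹, y, y⁻¹}.

Answer: {e, x¹¹, y, y⁻¹}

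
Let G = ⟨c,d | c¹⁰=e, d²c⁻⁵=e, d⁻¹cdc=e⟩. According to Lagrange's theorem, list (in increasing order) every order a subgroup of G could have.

|G| = 20 = 2² · 5. By Lagrange's theorem the order of any subgroup divides 20; the divisors of 20 are 1, 2, 4, 5, 10, 20.

Answer: 1, 2, 4, 5, 10, 20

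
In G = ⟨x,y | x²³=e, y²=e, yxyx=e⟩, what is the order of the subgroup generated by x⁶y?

|⟨x⁶y⟩| equals the order of x⁶y. Compute successive powers until reaching e:
  (x⁶y)¹ = x⁶y, (x⁶y)² = e.
The smallest positive k with (x⁶y)ᵏ = e is 2, so |⟨x⁶y⟩| = 2.

Answer: 2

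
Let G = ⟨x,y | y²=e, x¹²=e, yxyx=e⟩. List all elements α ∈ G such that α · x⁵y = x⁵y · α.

⟨x⁵y⟩ ⊆ C_G(x⁵y) since powers of x⁵y commute with x⁵y; so |C_G(x⁵y)| ≥ |⟨x⁵y⟩| = 2.
By orbit–stabilizer, |C_G(x⁵y)| = |G| / |conj. class of x⁵y| = 24 / 6 = 4.
The 4 elements commuting with x⁵y are {e, x⁶, x¹¹y, x⁵y}.

Answer: {e, x⁶, x¹¹y, x⁵y}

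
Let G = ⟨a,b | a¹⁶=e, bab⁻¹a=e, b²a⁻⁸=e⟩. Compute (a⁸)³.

Compute successive powers of (a⁸), reducing at each step:
  (a⁸)²: (a⁸) · a⁸ = e
  (a⁸)³: e · a⁸ = a⁸

Answer: a⁸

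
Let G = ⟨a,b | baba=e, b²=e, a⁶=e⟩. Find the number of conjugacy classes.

The conjugacy classes (representative and size) are:
  [e] (size 1), [a⁵] (size 2), [a⁴] (size 2), [a³] (size 1), [b] (size 3), [a³b] (size 3).
Class equation: 1 + 2 + 2 + 1 + 3 + 3 = 12 = |G|. So G has 6 conjugacy classes.

Answer: 6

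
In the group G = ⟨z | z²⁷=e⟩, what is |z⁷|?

Compute successive powers until reaching e:
  (z⁷)¹ = z⁷, (z⁷)² = z¹⁴, (z⁷)³ = z²¹, (z⁷)⁴ = z, (z⁷)⁵ = z⁸, (z⁷)⁶ = z¹⁵, (z⁷)⁷ = z²², (z⁷)⁸ = z², (z⁷)⁹ = z⁹, (z⁷)¹⁰ = z¹⁶, (z⁷)¹¹ = z²³, (z⁷)¹² = z³, (z⁷)¹³ = z¹⁰, (z⁷)¹⁴ = z¹⁷, (z⁷)¹⁵ = z²⁴, (z⁷)¹⁶ = z⁴, (z⁷)¹⁷ = z¹¹, (z⁷)¹⁸ = z¹⁸, (z⁷)¹⁹ = z²⁵, (z⁷)²⁰ = z⁵, (z⁷)²¹ = z¹², (z⁷)²² = z¹⁹, (z⁷)²³ = z²⁶, (z⁷)²⁴ = z⁶, (z⁷)²⁵ = z¹³, (z⁷)²⁶ = z²⁰, (z⁷)²⁷ = e.
The smallest positive k with (z⁷)ᵏ = e is 27.

Answer: 27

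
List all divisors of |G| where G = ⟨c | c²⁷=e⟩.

|G| = 27 = 3³. By Lagrange's theorem the order of any subgroup divides 27; the divisors of 27 are 1, 3, 9, 27.

Answer: 1, 3, 9, 27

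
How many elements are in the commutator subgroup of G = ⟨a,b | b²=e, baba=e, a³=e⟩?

G' = [G, G] is generated by all commutators. The generator-pair commutators are: [a, b] = a².
The subgroup they normally generate is {e, a, a²}, of order 3.
Check: |G/G'| = 6/3 = 2 is the order of the abelianisation.

Answer: 3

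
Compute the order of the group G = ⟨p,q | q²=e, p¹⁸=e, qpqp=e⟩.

Enumerate words in the generators, reducing via the relations: the distinct elements are
  {e, p, q, pq, p², p³, p⁴, p⁵, p⁶, p⁷, p⁸, p⁹, p²q, p³q, p¹², p¹³, p¹¹, p¹⁰, p¹⁴, p¹⁵, p¹⁶, p¹⁷, p⁴q, p⁵q, p⁶q, p⁷q, p⁸q, p⁹q, p¹²q, p¹³q, p¹¹q, p¹⁰q, p¹⁴q, p¹⁵q, p¹⁶q, p¹⁷q}.
No further products give new elements, so |G| = 36.

Answer: 36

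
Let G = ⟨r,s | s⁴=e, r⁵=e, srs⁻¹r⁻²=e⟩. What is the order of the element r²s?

Compute successive powers until reaching e:
  (r²s)¹ = r²s, (r²s)² = rs², (r²s)³ = r⁴s³, (r²s)⁴ = e.
The smallest positive k with (r²s)ᵏ = e is 4.

Answer: 4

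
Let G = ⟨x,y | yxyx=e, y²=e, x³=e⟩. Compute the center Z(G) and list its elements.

An element z ∈ Z(G) iff z commutes with every generator.
For example e is central: e·x = x = x·e; e·y = y = y·e.
Whereas x ∉ Z(G) since x·y = xy ≠ x²y = y·x.
Checking each of the 6 elements this way gives Z(G) = {e}, of order 1.

Answer: {e}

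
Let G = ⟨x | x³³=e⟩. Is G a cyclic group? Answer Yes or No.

|G| = 33. The element x has order 33 (its powers give 33 distinct elements), so ⟨x⟩ = G and G is cyclic.

Answer: Yes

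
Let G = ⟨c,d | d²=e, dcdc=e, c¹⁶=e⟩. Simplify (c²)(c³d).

Compute (c²) · (c³d) by multiplying left to right and reducing via the relations at each step:
  (c²) · c³ = c⁵
  (c⁵) · d = c⁵d

Answer: c⁵d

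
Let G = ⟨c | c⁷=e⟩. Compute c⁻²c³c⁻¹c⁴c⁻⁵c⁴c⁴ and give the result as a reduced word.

Multiply left to right, reducing at each step:
  (c⁵) · c³ = c
  c · c⁻¹ = e
  e · c⁴ = c⁴
  (c⁴) · c⁻⁵ = c⁶
  (c⁶) · c⁴ = c³
  (c³) · c⁴ = e

Answer: e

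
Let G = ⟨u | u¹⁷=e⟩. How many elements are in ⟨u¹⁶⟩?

|⟨u¹⁶⟩| equals the order of u¹⁶. Compute successive powers until reaching e:
  (u¹⁶)¹ = u¹⁶, (u¹⁶)² = u¹⁵, (u¹⁶)³ = u¹⁴, (u¹⁶)⁴ = u¹³, (u¹⁶)⁵ = u¹², (u¹⁶)⁶ = u¹¹, (u¹⁶)⁷ = u¹⁰, (u¹⁶)⁸ = u⁹, (u¹⁶)⁹ = u⁸, (u¹⁶)¹⁰ = u⁷, (u¹⁶)¹¹ = u⁶, (u¹⁶)¹² = u⁵, (u¹⁶)¹³ = u⁴, (u¹⁶)¹⁴ = u³, (u¹⁶)¹⁵ = u², (u¹⁶)¹⁶ = u, (u¹⁶)¹⁷ = e.
The smallest positive k with (u¹⁶)ᵏ = e is 17, so |⟨u¹⁶⟩| = 17.

Answer: 17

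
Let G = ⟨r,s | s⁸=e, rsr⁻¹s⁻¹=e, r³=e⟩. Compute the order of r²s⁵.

Compute successive powers until reaching e:
  (r²s⁵)¹ = r²s⁵, (r²s⁵)² = rs², (r²s⁵)³ = s⁷, (r²s⁵)⁴ = r²s⁴, (r²s⁵)⁵ = rs, (r²s⁵)⁶ = s⁶, (r²s⁵)⁷ = r²s³, (r²s⁵)⁸ = r, (r²s⁵)⁹ = s⁵, (r²s⁵)¹⁰ = r²s², (r²s⁵)¹¹ = rs⁷, (r²s⁵)¹² = s⁴, (r²s⁵)¹³ = r²s, (r²s⁵)¹⁴ = rs⁶, (r²s⁵)¹⁵ = s³, (r²s⁵)¹⁶ = r², (r²s⁵)¹⁷ = rs⁵, (r²s⁵)¹⁸ = s², (r²s⁵)¹⁹ = r²s⁷, (r²s⁵)²⁰ = rs⁴, (r²s⁵)²¹ = s, (r²s⁵)²² = r²s⁶, (r²s⁵)²³ = rs³, (r²s⁵)²⁴ = e.
The smallest positive k with (r²s⁵)ᵏ = e is 24.

Answer: 24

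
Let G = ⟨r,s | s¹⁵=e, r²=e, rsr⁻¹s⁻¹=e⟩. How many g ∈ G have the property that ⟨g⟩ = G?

G is cyclic of order 30. An element generates G iff its order is 30, and a cyclic group of order 30 has exactly φ(30) = 8 such elements.

Answer: 8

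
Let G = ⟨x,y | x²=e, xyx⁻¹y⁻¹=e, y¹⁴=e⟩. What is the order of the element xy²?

Compute successive powers until reaching e:
  (xy²)¹ = xy², (xy²)² = y⁴, (xy²)³ = xy⁶, (xy²)⁴ = y⁸, (xy²)⁵ = xy¹⁰, (xy²)⁶ = y¹², (xy²)⁷ = x, (xy²)⁸ = y², (xy²)⁹ = xy⁴, (xy²)¹⁰ = y⁶, (xy²)¹¹ = xy⁸, (xy²)¹² = y¹⁰, (xy²)¹³ = xy¹², (xy²)¹⁴ = e.
The smallest positive k with (xy²)ᵏ = e is 14.

Answer: 14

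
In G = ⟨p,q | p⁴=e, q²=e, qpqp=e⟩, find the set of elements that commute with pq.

⟨pq⟩ ⊆ C_G(pq) since powers of pq commute with pq; so |C_G(pq)| ≥ |⟨pq⟩| = 2.
By orbit–stabilizer, |C_G(pq)| = |G| / |conj. class of pq| = 8 / 2 = 4.
The 4 elements commuting with pq are {e, p², p³q, pq}.

Answer: {e, p², p³q, pq}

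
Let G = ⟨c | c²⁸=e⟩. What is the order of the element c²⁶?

Compute successive powers until reaching e:
  (c²⁶)¹ = c²⁶, (c²⁶)² = c²⁴, (c²⁶)³ = c²², (c²⁶)⁴ = c²⁰, (c²⁶)⁵ = c¹⁸, (c²⁶)⁶ = c¹⁶, (c²⁶)⁷ = c¹⁴, (c²⁶)⁸ = c¹², (c²⁶)⁹ = c¹⁰, (c²⁶)¹⁰ = c⁸, (c²⁶)¹¹ = c⁶, (c²⁶)¹² = c⁴, (c²⁶)¹³ = c², (c²⁶)¹⁴ = e.
The smallest positive k with (c²⁶)ᵏ = e is 14.

Answer: 14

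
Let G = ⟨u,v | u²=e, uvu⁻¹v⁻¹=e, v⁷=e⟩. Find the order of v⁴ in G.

Compute successive powers until reaching e:
  (v⁴)¹ = v⁴, (v⁴)² = v, (v⁴)³ = v⁵, (v⁴)⁴ = v², (v⁴)⁵ = v⁶, (v⁴)⁶ = v³, (v⁴)⁷ = e.
The smallest positive k with (v⁴)ᵏ = e is 7.

Answer: 7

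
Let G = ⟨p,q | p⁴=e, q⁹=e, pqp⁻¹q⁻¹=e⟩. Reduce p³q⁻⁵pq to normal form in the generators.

Multiply left to right, reducing at each step:
  (p³) · q⁻⁵ = p³q⁴
  (p³q⁴) · p = q⁴
  (q⁴) · q = q⁵

Answer: q⁵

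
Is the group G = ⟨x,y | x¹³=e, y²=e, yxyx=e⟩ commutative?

x·y = xy but y·x = x¹²y, so x·y ≠ y·x and G is not abelian.

Answer: No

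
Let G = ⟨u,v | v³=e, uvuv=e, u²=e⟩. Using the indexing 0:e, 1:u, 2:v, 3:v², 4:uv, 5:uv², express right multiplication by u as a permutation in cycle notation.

(0 1)(2 5)(3 4)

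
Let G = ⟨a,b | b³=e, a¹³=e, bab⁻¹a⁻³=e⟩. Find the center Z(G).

An element z ∈ Z(G) iff z commutes with every generator.
For example e is central: e·a = a = a·e; e·b = b = b·e.
Whereas a ∉ Z(G) since a·b = ab ≠ a³b = b·a.
Checking each of the 39 elements this way gives Z(G) = {e}, of order 1.

Answer: {e}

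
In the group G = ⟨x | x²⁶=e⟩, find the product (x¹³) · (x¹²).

Compute (x¹³) · (x¹²) by multiplying left to right and reducing via the relations at each step:
  (x¹³) · x¹² = x²⁵

Answer: x²⁵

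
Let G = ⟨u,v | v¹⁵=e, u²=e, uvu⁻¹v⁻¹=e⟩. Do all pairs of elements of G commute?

Each pair of generators commutes: u·v = uv = v·u. Since the generators pairwise commute, every element of G commutes with every other, so G is abelian.

Answer: Yes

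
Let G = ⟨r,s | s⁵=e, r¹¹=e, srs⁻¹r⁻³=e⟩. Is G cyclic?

Every cyclic group is abelian. But r·s = rs while s·r = r³s, so r·s ≠ s·r and G is not abelian. Hence G is not cyclic.

Answer: No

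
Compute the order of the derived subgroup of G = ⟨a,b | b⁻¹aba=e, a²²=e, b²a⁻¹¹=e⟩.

G' = [G, G] is generated by all commutators. The generator-pair commutators are: [a, b] = a².
The subgroup they normally generate is {e, a², a⁴, a⁶, a⁸, a¹⁰, a¹², a¹⁴, a¹⁶, a¹⁸, a²⁰}, of order 11.
Check: |G/G'| = 44/11 = 4 is the order of the abelianisation.

Answer: 11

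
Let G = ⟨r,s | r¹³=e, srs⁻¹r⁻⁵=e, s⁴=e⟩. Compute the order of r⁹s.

Compute successive powers until reaching e:
  (r⁹s)¹ = r⁹s, (r⁹s)² = r²s², (r⁹s)³ = r⁶s³, (r⁹s)⁴ = e.
The smallest positive k with (r⁹s)ᵏ = e is 4.

Answer: 4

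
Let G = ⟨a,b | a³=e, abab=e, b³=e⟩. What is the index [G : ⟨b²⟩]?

First find ord(b²) by computing successive powers:
  (b²)¹ = b², (b²)² = b, (b²)³ = e.
So |⟨b²⟩| = ord(b²) = 3. With |G| = 12, by Lagrange [G : ⟨b²⟩] = 12/3 = 4.

Answer: 4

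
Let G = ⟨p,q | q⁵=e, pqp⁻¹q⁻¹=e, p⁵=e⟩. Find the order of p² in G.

Compute successive powers until reaching e:
  (p²)¹ = p², (p²)² = p⁴, (p²)³ = p, (p²)⁴ = p³, (p²)⁵ = e.
The smallest positive k with (p²)ᵏ = e is 5.

Answer: 5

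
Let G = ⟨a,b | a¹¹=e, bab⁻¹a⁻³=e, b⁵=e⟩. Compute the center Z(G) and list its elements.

An element z ∈ Z(G) iff z commutes with every generator.
For example e is central: e·a = a = a·e; e·b = b = b·e.
Whereas a ∉ Z(G) since a·b = ab ≠ a³b = b·a.
Checking each of the 55 elements this way gives Z(G) = {e}, of order 1.

Answer: {e}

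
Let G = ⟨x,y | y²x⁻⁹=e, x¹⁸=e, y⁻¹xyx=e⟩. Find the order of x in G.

Compute successive powers until reaching e:
  x¹ = x, x² = x², x³ = x³, x⁴ = x⁴, x⁵ = x⁵, x⁶ = x⁶, x⁷ = x⁷, x⁸ = x⁸, x⁹ = x⁹, x¹⁰ = x¹⁰, x¹¹ = x¹¹, x¹² = x¹², x¹³ = x¹³, x¹⁴ = x¹⁴, x¹⁵ = x¹⁵, x¹⁶ = x¹⁶, x¹⁷ = x¹⁷, x¹⁸ = e.
The smallest positive k with xᵏ = e is 18.

Answer: 18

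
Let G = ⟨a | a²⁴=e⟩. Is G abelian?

G has a single generator, so G is cyclic and hence abelian.

Answer: Yes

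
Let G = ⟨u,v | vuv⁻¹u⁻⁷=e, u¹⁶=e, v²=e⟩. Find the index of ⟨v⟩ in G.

First find ord(v) by computing successive powers:
  v¹ = v, v² = e.
So |⟨v⟩| = ord(v) = 2. With |G| = 32, by Lagrange [G : ⟨v⟩] = 32/2 = 16.

Answer: 16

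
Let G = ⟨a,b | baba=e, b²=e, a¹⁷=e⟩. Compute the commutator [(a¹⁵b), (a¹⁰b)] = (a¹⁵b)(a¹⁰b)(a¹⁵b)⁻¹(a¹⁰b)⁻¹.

[(a¹⁵b), (a¹⁰b)] = (a¹⁵b)·(a¹⁰b)·(a¹⁵b)⁻¹·(a¹⁰b)⁻¹.
  (a¹⁵b) · (a¹⁰b) = a⁵
  (a⁵) · (a¹⁵b) = a³b
  (a³b) · (a¹⁰b) = a¹⁰

Answer: a¹⁰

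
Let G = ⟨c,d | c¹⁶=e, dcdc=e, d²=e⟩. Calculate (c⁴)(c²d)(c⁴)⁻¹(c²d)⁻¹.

[(c⁴), (c²d)] = (c⁴)·(c²d)·(c⁴)⁻¹·(c²d)⁻¹.
  (c⁴) · (c²d) = c⁶d
  (c⁶d) · (c¹²) = c¹⁰d
  (c¹⁰d) · (c²d) = c⁸

Answer: c⁸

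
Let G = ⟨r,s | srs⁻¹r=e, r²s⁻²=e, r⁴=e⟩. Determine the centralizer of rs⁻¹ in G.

⟨rs⁻¹⟩ ⊆ C_G(rs⁻¹) since powers of rs⁻¹ commute with rs⁻¹; so |C_G(rs⁻¹)| ≥ |⟨rs⁻¹⟩| = 4.
By orbit–stabilizer, |C_G(rs⁻¹)| = |G| / |conj. class of rs⁻¹| = 8 / 2 = 4.
The 4 elements commuting with rs⁻¹ are {e, r², rs⁻¹, rs}.

Answer: {e, r², rs⁻¹, rs}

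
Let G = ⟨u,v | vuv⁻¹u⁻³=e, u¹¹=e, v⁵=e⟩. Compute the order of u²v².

Compute successive powers until reaching e:
  (u²v²)¹ = u²v², (u²v²)² = u⁹v⁴, (u²v²)³ = u⁶v, (u²v²)⁴ = uv³, (u²v²)⁵ = e.
The smallest positive k with (u²v²)ᵏ = e is 5.

Answer: 5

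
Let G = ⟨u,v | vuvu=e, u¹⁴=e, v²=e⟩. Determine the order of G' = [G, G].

G' = [G, G] is generated by all commutators. The generator-pair commutators are: [u, v] = u².
The subgroup they normally generate is {e, u², u⁴, u⁶, u⁸, u¹⁰, u¹²}, of order 7.
Check: |G/G'| = 28/7 = 4 is the order of the abelianisation.

Answer: 7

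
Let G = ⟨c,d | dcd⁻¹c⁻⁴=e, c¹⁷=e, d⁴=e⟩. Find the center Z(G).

An element z ∈ Z(G) iff z commutes with every generator.
For example e is central: e·c = c = c·e; e·d = d = d·e.
Whereas c ∉ Z(G) since c·d = cd ≠ c⁴d = d·c.
Checking each of the 68 elements this way gives Z(G) = {e}, of order 1.

Answer: {e}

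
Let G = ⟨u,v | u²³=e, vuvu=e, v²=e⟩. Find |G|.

Enumerate words in the generators, reducing via the relations: the distinct elements are
  {e, u, v, uv, u², u³, u⁴, u⁵, u⁶, u⁷, u⁸, u⁹, u²v, u²², u²¹, u²⁰, u³v, u¹², u¹³, u¹¹, u¹⁰, u¹⁴, u¹⁵, u¹⁶, u¹⁷, u¹⁸, u¹⁹, u⁴v, u⁵v, u⁶v, u⁷v, u⁸v, u⁹v, u²²v, u²¹v, u²⁰v, u¹²v, u¹³v, u¹¹v, u¹⁰v, u¹⁴v, u¹⁵v, u¹⁶v, u¹⁷v, u¹⁸v, u¹⁹v}.
No further products give new elements, so |G| = 46.

Answer: 46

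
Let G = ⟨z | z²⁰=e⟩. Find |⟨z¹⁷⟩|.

|⟨z¹⁷⟩| equals the order of z¹⁷. Compute successive powers until reaching e:
  (z¹⁷)¹ = z¹⁷, (z¹⁷)² = z¹⁴, (z¹⁷)³ = z¹¹, (z¹⁷)⁴ = z⁸, (z¹⁷)⁵ = z⁵, (z¹⁷)⁶ = z², (z¹⁷)⁷ = z¹⁹, (z¹⁷)⁸ = z¹⁶, (z¹⁷)⁹ = z¹³, (z¹⁷)¹⁰ = z¹⁰, (z¹⁷)¹¹ = z⁷, (z¹⁷)¹² = z⁴, (z¹⁷)¹³ = z, (z¹⁷)¹⁴ = z¹⁸, (z¹⁷)¹⁵ = z¹⁵, (z¹⁷)¹⁶ = z¹², (z¹⁷)¹⁷ = z⁹, (z¹⁷)¹⁸ = z⁶, (z¹⁷)¹⁹ = z³, (z¹⁷)²⁰ = e.
The smallest positive k with (z¹⁷)ᵏ = e is 20, so |⟨z¹⁷⟩| = 20.

Answer: 20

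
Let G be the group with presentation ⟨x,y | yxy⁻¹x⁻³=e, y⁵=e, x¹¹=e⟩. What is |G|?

Enumerate words in the generators, reducing via the relations: the distinct elements are
  {e, x, y, xy, x², x³, x⁴, x⁵, x⁶, x⁷, x⁸, x⁹, y², y³, y⁴, xy², xy³, xy⁴, x²y, x³y, x¹⁰, x⁴y, x⁵y, x⁶y, x⁷y, x⁸y, x⁹y, x²y², x²y³, x²y⁴, x³y², x³y³, x³y⁴, x¹⁰y, x⁴y², x⁴y³, x⁴y⁴, x⁵y², x⁵y³, x⁵y⁴, x⁶y², x⁶y³, x⁶y⁴, x⁷y², x⁷y³, x⁷y⁴, x⁸y², x⁸y³, x⁸y⁴, x⁹y², x⁹y³, x⁹y⁴, x¹⁰y², x¹⁰y³, x¹⁰y⁴}.
No further products give new elements, so |G| = 55.

Answer: 55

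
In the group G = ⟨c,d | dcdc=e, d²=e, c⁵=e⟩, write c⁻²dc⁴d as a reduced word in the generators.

Multiply left to right, reducing at each step:
  (c³) · d = c³d
  (c³d) · c⁴ = c⁴d
  (c⁴d) · d = c⁴

Answer: c⁴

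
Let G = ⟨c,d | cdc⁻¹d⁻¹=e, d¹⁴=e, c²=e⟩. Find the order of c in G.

Compute successive powers until reaching e:
  c¹ = c, c² = e.
The smallest positive k with cᵏ = e is 2.

Answer: 2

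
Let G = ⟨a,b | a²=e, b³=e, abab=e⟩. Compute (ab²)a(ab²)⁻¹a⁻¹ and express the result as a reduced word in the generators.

[(ab²), a] = (ab²)·a·(ab²)⁻¹·a⁻¹.
  (ab²) · a = b
  b · (ab²) = ab
  (ab) · a = b²

Answer: b²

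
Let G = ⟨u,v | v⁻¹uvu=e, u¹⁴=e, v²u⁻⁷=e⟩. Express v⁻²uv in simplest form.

Multiply left to right, reducing at each step:
  (u⁷) · u = u⁸
  (u⁸) · v = uv⁻¹

Answer: uv⁻¹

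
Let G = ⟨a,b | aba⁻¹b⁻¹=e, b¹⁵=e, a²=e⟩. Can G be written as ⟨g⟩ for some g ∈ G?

|G| = 30. The element ab has order 30 (its powers give 30 distinct elements), so ⟨ab⟩ = G and G is cyclic.

Answer: Yes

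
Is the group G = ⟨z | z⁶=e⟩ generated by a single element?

|G| = 6. The element z has order 6 (its powers give 6 distinct elements), so ⟨z⟩ = G and G is cyclic.

Answer: Yes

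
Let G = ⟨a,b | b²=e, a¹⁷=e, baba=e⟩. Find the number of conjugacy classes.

The conjugacy classes (representative and size) are:
  [e] (size 1), [a¹⁶] (size 2), [a²] (size 2), [a³] (size 2), [a¹³] (size 2), [a¹²] (size 2), [a⁶] (size 2), [a¹⁰] (size 2), [a⁹] (size 2), [a⁷b] (size 17).
Class equation: 1 + 2 + 2 + 2 + 2 + 2 + 2 + 2 + 2 + 17 = 34 = |G|. So G has 10 conjugacy classes.

Answer: 10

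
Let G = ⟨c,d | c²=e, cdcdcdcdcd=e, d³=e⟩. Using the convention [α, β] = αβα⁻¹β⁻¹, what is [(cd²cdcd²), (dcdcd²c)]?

[(cd²cdcd²), (dcdcd²c)] = (cd²cdcd²)·(dcdcd²c)·(cd²cdcd²)⁻¹·(dcdcd²c)⁻¹.
  (cd²cdcd²) · (dcdcd²c) = dcd
  (dcd) · (dcd²cdc) = d²cdcd²c
  (d²cdcd²c) · (cdcd²cd²) = d

Answer: d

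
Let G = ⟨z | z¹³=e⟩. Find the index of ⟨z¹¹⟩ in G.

First find ord(z¹¹) by computing successive powers:
  (z¹¹)¹ = z¹¹, (z¹¹)² = z⁹, (z¹¹)³ = z⁷, (z¹¹)⁴ = z⁵, (z¹¹)⁵ = z³, (z¹¹)⁶ = z, (z¹¹)⁷ = z¹², (z¹¹)⁸ = z¹⁰, (z¹¹)⁹ = z⁸, (z¹¹)¹⁰ = z⁶, (z¹¹)¹¹ = z⁴, (z¹¹)¹² = z², (z¹¹)¹³ = e.
So |⟨z¹¹⟩| = ord(z¹¹) = 13. With |G| = 13, by Lagrange [G : ⟨z¹¹⟩] = 13/13 = 1.

Answer: 1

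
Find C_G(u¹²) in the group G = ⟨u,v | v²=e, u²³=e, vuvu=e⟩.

⟨u¹²⟩ ⊆ C_G(u¹²) since powers of u¹² commute with u¹²; so |C_G(u¹²)| ≥ |⟨u¹²⟩| = 23.
By orbit–stabilizer, |C_G(u¹²)| = |G| / |conj. class of u¹²| = 46 / 2 = 23.
The 23 elements commuting with u¹² are {e, u, u², u³, u⁴, u⁵, u⁶, u⁷, u⁸, u⁹, u¹⁰, u¹¹, u¹², u¹³, u¹⁴, u¹⁵, u¹⁶, u¹⁷, u¹⁸, u¹⁹, u²⁰, u²¹, u²²}.

Answer: {e, u, u², u³, u⁴, u⁵, u⁶, u⁷, u⁸, u⁹, u¹⁰, u¹¹, u¹², u¹³, u¹⁴, u¹⁵, u¹⁶, u¹⁷, u¹⁸, u¹⁹, u²⁰, u²¹, u²²}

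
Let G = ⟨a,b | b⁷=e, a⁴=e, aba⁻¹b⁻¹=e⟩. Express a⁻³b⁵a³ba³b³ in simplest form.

Multiply left to right, reducing at each step:
  a · b⁵ = ab⁵
  (ab⁵) · a³ = b⁵
  (b⁵) · b = b⁶
  (b⁶) · a³ = a³b⁶
  (a³b⁶) · b³ = a³b²

Answer: a³b²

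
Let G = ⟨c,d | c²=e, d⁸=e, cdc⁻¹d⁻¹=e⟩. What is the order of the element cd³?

Compute successive powers until reaching e:
  (cd³)¹ = cd³, (cd³)² = d⁶, (cd³)³ = cd, (cd³)⁴ = d⁴, (cd³)⁵ = cd⁷, (cd³)⁶ = d², (cd³)⁷ = cd⁵, (cd³)⁸ = e.
The smallest positive k with (cd³)ᵏ = e is 8.

Answer: 8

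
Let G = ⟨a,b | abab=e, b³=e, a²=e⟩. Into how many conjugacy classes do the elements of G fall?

The conjugacy classes (representative and size) are:
  [e] (size 1), [ab²] (size 3), [b²] (size 2).
Class equation: 1 + 3 + 2 = 6 = |G|. So G has 3 conjugacy classes.

Answer: 3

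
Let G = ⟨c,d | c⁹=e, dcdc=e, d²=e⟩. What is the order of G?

Enumerate words in the generators, reducing via the relations: the distinct elements are
  {c, d, e, cd, c², c³, c⁴, c⁵, c⁶, c⁷, c⁸, c²d, c³d, c⁴d, c⁵d, c⁶d, c⁷d, c⁸d}.
No further products give new elements, so |G| = 18.

Answer: 18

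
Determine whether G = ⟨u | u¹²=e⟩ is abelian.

G has a single generator, so G is cyclic and hence abelian.

Answer: Yes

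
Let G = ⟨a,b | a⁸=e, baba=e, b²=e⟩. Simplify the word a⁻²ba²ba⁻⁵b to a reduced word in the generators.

Multiply left to right, reducing at each step:
  (a⁶) · b = a⁶b
  (a⁶b) · a² = a⁴b
  (a⁴b) · b = a⁴
  (a⁴) · a⁻⁵ = a⁷
  (a⁷) · b = a⁷b

Answer: a⁷b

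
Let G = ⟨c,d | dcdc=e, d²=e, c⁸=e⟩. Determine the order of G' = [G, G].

G' = [G, G] is generated by all commutators. The generator-pair commutators are: [c, d] = c².
The subgroup they normally generate is {e, c², c⁴, c⁶}, of order 4.
Check: |G/G'| = 16/4 = 4 is the order of the abelianisation.

Answer: 4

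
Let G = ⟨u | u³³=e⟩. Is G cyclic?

|G| = 33. The element u has order 33 (its powers give 33 distinct elements), so ⟨u⟩ = G and G is cyclic.

Answer: Yes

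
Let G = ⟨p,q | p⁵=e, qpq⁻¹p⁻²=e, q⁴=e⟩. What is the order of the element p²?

Compute successive powers until reaching e:
  (p²)¹ = p², (p²)² = p⁴, (p²)³ = p, (p²)⁴ = p³, (p²)⁵ = e.
The smallest positive k with (p²)ᵏ = e is 5.

Answer: 5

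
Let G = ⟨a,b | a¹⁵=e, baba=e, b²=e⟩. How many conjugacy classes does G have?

The conjugacy classes (representative and size) are:
  [e] (size 1), [a¹⁴] (size 2), [a²] (size 2), [a³] (size 2), [a⁴] (size 2), [a¹⁰] (size 2), [a⁹] (size 2), [a⁷] (size 2), [a¹³b] (size 15).
Class equation: 1 + 2 + 2 + 2 + 2 + 2 + 2 + 2 + 15 = 30 = |G|. So G has 9 conjugacy classes.

Answer: 9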